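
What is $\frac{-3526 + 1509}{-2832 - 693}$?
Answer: $\frac{2017}{3525} \approx 0.5722$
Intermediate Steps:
$\frac{-3526 + 1509}{-2832 - 693} = - \frac{2017}{-3525} = \left(-2017\right) \left(- \frac{1}{3525}\right) = \frac{2017}{3525}$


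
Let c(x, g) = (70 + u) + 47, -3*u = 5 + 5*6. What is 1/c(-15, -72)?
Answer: 3/316 ≈ 0.0094937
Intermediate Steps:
u = -35/3 (u = -(5 + 5*6)/3 = -(5 + 30)/3 = -1/3*35 = -35/3 ≈ -11.667)
c(x, g) = 316/3 (c(x, g) = (70 - 35/3) + 47 = 175/3 + 47 = 316/3)
1/c(-15, -72) = 1/(316/3) = 3/316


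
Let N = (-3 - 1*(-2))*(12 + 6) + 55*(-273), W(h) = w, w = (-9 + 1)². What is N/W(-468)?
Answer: -15033/64 ≈ -234.89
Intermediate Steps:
w = 64 (w = (-8)² = 64)
W(h) = 64
N = -15033 (N = (-3 + 2)*18 - 15015 = -1*18 - 15015 = -18 - 15015 = -15033)
N/W(-468) = -15033/64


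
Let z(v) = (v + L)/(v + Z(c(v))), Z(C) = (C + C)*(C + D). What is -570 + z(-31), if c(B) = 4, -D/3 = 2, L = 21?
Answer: -26780/47 ≈ -569.79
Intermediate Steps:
D = -6 (D = -3*2 = -6)
Z(C) = 2*C*(-6 + C) (Z(C) = (C + C)*(C - 6) = (2*C)*(-6 + C) = 2*C*(-6 + C))
z(v) = (21 + v)/(-16 + v) (z(v) = (v + 21)/(v + 2*4*(-6 + 4)) = (21 + v)/(v + 2*4*(-2)) = (21 + v)/(v - 16) = (21 + v)/(-16 + v))
-570 + z(-31) = -570 + (21 - 31)/(-16 - 31) = -570 - 10/(-47) = -570 - 1/47*(-10) = -570 + 10/47 = -26780/47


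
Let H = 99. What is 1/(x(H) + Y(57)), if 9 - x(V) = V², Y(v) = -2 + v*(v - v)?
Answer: -1/9794 ≈ -0.00010210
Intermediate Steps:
Y(v) = -2 (Y(v) = -2 + v*0 = -2 + 0 = -2)
x(V) = 9 - V²
1/(x(H) + Y(57)) = 1/((9 - 1*99²) - 2) = 1/((9 - 1*9801) - 2) = 1/((9 - 9801) - 2) = 1/(-9792 - 2) = 1/(-9794) = -1/9794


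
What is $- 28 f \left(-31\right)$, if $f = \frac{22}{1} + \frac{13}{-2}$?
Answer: $13454$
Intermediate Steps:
$f = \frac{31}{2}$ ($f = 22 \cdot 1 + 13 \left(- \frac{1}{2}\right) = 22 - \frac{13}{2} = \frac{31}{2} \approx 15.5$)
$- 28 f \left(-31\right) = \left(-28\right) \frac{31}{2} \left(-31\right) = \left(-434\right) \left(-31\right) = 13454$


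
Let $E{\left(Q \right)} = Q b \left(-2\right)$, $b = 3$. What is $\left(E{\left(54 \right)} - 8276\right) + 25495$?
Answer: $16895$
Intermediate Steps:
$E{\left(Q \right)} = - 6 Q$ ($E{\left(Q \right)} = Q 3 \left(-2\right) = 3 Q \left(-2\right) = - 6 Q$)
$\left(E{\left(54 \right)} - 8276\right) + 25495 = \left(\left(-6\right) 54 - 8276\right) + 25495 = \left(-324 - 8276\right) + 25495 = -8600 + 25495 = 16895$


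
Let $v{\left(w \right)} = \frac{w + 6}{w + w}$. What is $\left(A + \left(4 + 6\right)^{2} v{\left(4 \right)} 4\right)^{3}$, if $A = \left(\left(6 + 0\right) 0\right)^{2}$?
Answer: $125000000$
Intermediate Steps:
$A = 0$ ($A = \left(6 \cdot 0\right)^{2} = 0^{2} = 0$)
$v{\left(w \right)} = \frac{6 + w}{2 w}$
$\left(A + \left(4 + 6\right)^{2} v{\left(4 \right)} 4\right)^{3} = \left(0 + \left(4 + 6\right)^{2} \frac{6 + 4}{2 \cdot 4} \cdot 4\right)^{3} = \left(0 + 10^{2} \cdot \frac{1}{2} \cdot \frac{1}{4} \cdot 10 \cdot 4\right)^{3} = \left(0 + 100 \cdot \frac{5}{4} \cdot 4\right)^{3} = \left(0 + 125 \cdot 4\right)^{3} = \left(0 + 500\right)^{3} = 500^{3} = 125000000$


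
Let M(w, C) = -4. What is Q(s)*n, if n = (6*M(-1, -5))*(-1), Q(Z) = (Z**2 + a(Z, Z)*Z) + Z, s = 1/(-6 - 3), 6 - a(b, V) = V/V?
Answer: -424/27 ≈ -15.704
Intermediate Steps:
a(b, V) = 5 (a(b, V) = 6 - V/V = 6 - 1*1 = 6 - 1 = 5)
s = -1/9 (s = 1/(-9) = -1/9 ≈ -0.11111)
Q(Z) = Z**2 + 6*Z (Q(Z) = (Z**2 + 5*Z) + Z = Z**2 + 6*Z)
n = 24 (n = (6*(-4))*(-1) = -24*(-1) = 24)
Q(s)*n = -(6 - 1/9)/9*24 = -1/9*53/9*24 = -53/81*24 = -424/27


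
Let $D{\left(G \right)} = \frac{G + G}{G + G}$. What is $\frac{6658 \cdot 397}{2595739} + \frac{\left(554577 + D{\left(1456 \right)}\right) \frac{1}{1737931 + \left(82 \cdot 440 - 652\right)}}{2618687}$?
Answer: $\frac{12274805072557839200}{12054280075773603787} \approx 1.0183$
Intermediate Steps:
$D{\left(G \right)} = 1$ ($D{\left(G \right)} = \frac{2 G}{2 G} = 2 G \frac{1}{2 G} = 1$)
$\frac{6658 \cdot 397}{2595739} + \frac{\left(554577 + D{\left(1456 \right)}\right) \frac{1}{1737931 + \left(82 \cdot 440 - 652\right)}}{2618687} = \frac{6658 \cdot 397}{2595739} + \frac{\left(554577 + 1\right) \frac{1}{1737931 + \left(82 \cdot 440 - 652\right)}}{2618687} = 2643226 \cdot \frac{1}{2595739} + \frac{554578}{1737931 + \left(36080 - 652\right)} \frac{1}{2618687} = \frac{2643226}{2595739} + \frac{554578}{1737931 + 35428} \cdot \frac{1}{2618687} = \frac{2643226}{2595739} + \frac{554578}{1773359} \cdot \frac{1}{2618687} = \frac{2643226}{2595739} + \frac{554578}{4643872159633} = \frac{12274805072557839200}{12054280075773603787}$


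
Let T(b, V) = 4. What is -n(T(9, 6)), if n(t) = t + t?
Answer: -8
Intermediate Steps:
n(t) = 2*t
-n(T(9, 6)) = -2*4 = -1*8 = -8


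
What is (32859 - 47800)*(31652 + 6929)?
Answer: -576438721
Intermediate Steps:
(32859 - 47800)*(31652 + 6929) = -14941*38581 = -576438721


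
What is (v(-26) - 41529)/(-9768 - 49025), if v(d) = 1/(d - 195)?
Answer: 1311130/1856179 ≈ 0.70636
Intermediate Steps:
v(d) = 1/(-195 + d)
(v(-26) - 41529)/(-9768 - 49025) = (1/(-195 - 26) - 41529)/(-9768 - 49025) = (1/(-221) - 41529)/(-58793) = (-1/221 - 41529)*(-1/58793) = -9177910/221*(-1/58793) = 1311130/1856179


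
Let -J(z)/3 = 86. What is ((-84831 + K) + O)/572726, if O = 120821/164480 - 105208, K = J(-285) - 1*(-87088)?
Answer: -2425099357/13457424640 ≈ -0.18021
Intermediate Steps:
J(z) = -258 (J(z) = -3*86 = -258)
K = 86830 (K = -258 - 1*(-87088) = -258 + 87088 = 86830)
O = -17304491019/164480 (O = 120821*(1/164480) - 105208 = 120821/164480 - 105208 = -17304491019/164480 ≈ -1.0521e+5)
((-84831 + K) + O)/572726 = ((-84831 + 86830) - 17304491019/164480)/572726 = (1999 - 17304491019/164480)*(1/572726) = -16975695499/164480*1/572726 = -2425099357/13457424640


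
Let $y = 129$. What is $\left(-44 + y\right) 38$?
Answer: $3230$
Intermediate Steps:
$\left(-44 + y\right) 38 = \left(-44 + 129\right) 38 = 85 \cdot 38 = 3230$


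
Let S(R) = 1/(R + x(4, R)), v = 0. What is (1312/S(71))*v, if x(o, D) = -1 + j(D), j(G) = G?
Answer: 0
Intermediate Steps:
x(o, D) = -1 + D
S(R) = 1/(-1 + 2*R) (S(R) = 1/(R + (-1 + R)) = 1/(-1 + 2*R))
(1312/S(71))*v = (1312/(1/(-1 + 2*71)))*0 = (1312/(1/(-1 + 142)))*0 = (1312/(1/141))*0 = (1312*141)*0 = 184992*0 = 0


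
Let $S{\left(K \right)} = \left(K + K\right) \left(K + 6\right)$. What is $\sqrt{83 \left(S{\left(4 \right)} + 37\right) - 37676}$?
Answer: $i \sqrt{27965} \approx 167.23 i$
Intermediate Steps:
$S{\left(K \right)} = 2 K \left(6 + K\right)$
$\sqrt{83 \left(S{\left(4 \right)} + 37\right) - 37676} = \sqrt{83 \left(2 \cdot 4 \left(6 + 4\right) + 37\right) - 37676} = \sqrt{83 \left(2 \cdot 4 \cdot 10 + 37\right) - 37676} = \sqrt{83 \left(80 + 37\right) - 37676} = \sqrt{83 \cdot 117 - 37676} = \sqrt{9711 - 37676} = \sqrt{-27965} = i \sqrt{27965}$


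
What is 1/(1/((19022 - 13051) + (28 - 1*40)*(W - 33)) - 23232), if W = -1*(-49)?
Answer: -5779/134257727 ≈ -4.3044e-5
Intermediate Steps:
W = 49
1/(1/((19022 - 13051) + (28 - 1*40)*(W - 33)) - 23232) = 1/(1/((19022 - 13051) + (28 - 1*40)*(49 - 33)) - 23232) = 1/(1/(5971 + (28 - 40)*16) - 23232) = 1/(1/(5971 - 12*16) - 23232) = 1/(1/(5971 - 192) - 23232) = 1/(1/5779 - 23232) = 1/(-134257727/5779) = -5779/134257727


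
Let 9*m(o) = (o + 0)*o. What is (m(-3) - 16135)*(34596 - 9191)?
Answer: -409884270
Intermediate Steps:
m(o) = o²/9 (m(o) = ((o + 0)*o)/9 = (o*o)/9 = o²/9)
(m(-3) - 16135)*(34596 - 9191) = ((⅑)*(-3)² - 16135)*(34596 - 9191) = ((⅑)*9 - 16135)*25405 = (1 - 16135)*25405 = -16134*25405 = -409884270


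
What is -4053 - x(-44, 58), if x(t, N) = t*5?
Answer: -3833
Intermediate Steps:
x(t, N) = 5*t
-4053 - x(-44, 58) = -4053 - 5*(-44) = -4053 - 1*(-220) = -4053 + 220 = -3833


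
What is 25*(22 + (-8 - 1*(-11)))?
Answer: 625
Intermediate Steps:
25*(22 + (-8 - 1*(-11))) = 25*(22 + (-8 + 11)) = 25*(22 + 3) = 25*25 = 625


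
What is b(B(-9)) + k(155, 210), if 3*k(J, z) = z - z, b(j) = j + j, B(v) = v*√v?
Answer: -54*I ≈ -54.0*I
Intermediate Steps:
B(v) = v^(3/2)
b(j) = 2*j
k(J, z) = 0 (k(J, z) = (z - z)/3 = (⅓)*0 = 0)
b(B(-9)) + k(155, 210) = 2*(-9)^(3/2) + 0 = 2*(-27*I) + 0 = -54*I + 0 = -54*I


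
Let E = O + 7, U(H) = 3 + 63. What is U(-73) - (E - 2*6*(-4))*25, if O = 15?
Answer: -1684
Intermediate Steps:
U(H) = 66
E = 22 (E = 15 + 7 = 22)
U(-73) - (E - 2*6*(-4))*25 = 66 - (22 - 2*6*(-4))*25 = 66 - (22 - 12*(-4))*25 = 66 - (22 + 48)*25 = 66 - 70*25 = 66 - 1*1750 = 66 - 1750 = -1684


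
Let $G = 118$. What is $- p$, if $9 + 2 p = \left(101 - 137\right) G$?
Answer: $\frac{4257}{2} \approx 2128.5$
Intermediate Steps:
$p = - \frac{4257}{2}$ ($p = - \frac{9}{2} + \frac{\left(101 - 137\right) 118}{2} = - \frac{9}{2} + \frac{\left(-36\right) 118}{2} = - \frac{9}{2} + \frac{1}{2} \left(-4248\right) = - \frac{9}{2} - 2124 = - \frac{4257}{2} \approx -2128.5$)
$- p = \left(-1\right) \left(- \frac{4257}{2}\right) = \frac{4257}{2}$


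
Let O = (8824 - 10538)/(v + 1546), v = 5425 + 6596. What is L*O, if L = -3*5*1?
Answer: 25710/13567 ≈ 1.8950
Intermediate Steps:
v = 12021
O = -1714/13567 (O = (8824 - 10538)/(12021 + 1546) = -1714/13567 ≈ -0.12634)
L = -15 (L = -15*1 = -15)
L*O = -15*(-1714/13567) = 25710/13567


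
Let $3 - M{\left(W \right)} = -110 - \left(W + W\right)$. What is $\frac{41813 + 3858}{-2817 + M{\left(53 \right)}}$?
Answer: $- \frac{45671}{2598} \approx -17.579$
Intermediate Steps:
$M{\left(W \right)} = 113 + 2 W$ ($M{\left(W \right)} = 3 - \left(-110 - \left(W + W\right)\right) = 3 - \left(-110 - 2 W\right) = 3 + \left(110 + 2 W\right) = 113 + 2 W$)
$\frac{41813 + 3858}{-2817 + M{\left(53 \right)}} = \frac{41813 + 3858}{-2817 + \left(113 + 2 \cdot 53\right)} = \frac{45671}{-2817 + \left(113 + 106\right)} = \frac{45671}{-2817 + 219} = \frac{45671}{-2598} = 45671 \left(- \frac{1}{2598}\right) = - \frac{45671}{2598}$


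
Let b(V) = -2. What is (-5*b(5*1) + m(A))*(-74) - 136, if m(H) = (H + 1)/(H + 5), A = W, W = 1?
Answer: -2702/3 ≈ -900.67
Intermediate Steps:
A = 1
m(H) = (1 + H)/(5 + H)
(-5*b(5*1) + m(A))*(-74) - 136 = (-5*(-2) + (1 + 1)/(5 + 1))*(-74) - 136 = (10 + 2/6)*(-74) - 136 = (10 + (⅙)*2)*(-74) - 136 = (10 + ⅓)*(-74) - 136 = (31/3)*(-74) - 136 = -2294/3 - 136 = -2702/3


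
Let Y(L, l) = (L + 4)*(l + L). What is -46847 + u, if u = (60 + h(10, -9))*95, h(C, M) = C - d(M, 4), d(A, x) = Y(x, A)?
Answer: -36397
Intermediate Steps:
Y(L, l) = (4 + L)*(L + l)
d(A, x) = x² + 4*A + 4*x + A*x (d(A, x) = x² + 4*x + 4*A + x*A = x² + 4*x + 4*A + A*x = x² + 4*A + 4*x + A*x)
h(C, M) = -32 + C - 8*M (h(C, M) = C - (4² + 4*M + 4*4 + M*4) = C - (16 + 4*M + 16 + 4*M) = C - (32 + 8*M) = C + (-32 - 8*M) = -32 + C - 8*M)
u = 10450 (u = (60 + (-32 + 10 - 8*(-9)))*95 = (60 + (-32 + 10 + 72))*95 = (60 + 50)*95 = 110*95 = 10450)
-46847 + u = -46847 + 10450 = -36397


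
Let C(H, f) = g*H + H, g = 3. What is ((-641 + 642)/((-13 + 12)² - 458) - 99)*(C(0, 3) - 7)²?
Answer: -2216956/457 ≈ -4851.1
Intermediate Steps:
C(H, f) = 4*H (C(H, f) = 3*H + H = 4*H)
((-641 + 642)/((-13 + 12)² - 458) - 99)*(C(0, 3) - 7)² = ((-641 + 642)/((-13 + 12)² - 458) - 99)*(4*0 - 7)² = (1/((-1)² - 458) - 99)*(0 - 7)² = (1/(1 - 458) - 99)*(-7)² = (1/(-457) - 99)*49 = (1*(-1/457) - 99)*49 = (-1/457 - 99)*49 = -45244/457*49 = -2216956/457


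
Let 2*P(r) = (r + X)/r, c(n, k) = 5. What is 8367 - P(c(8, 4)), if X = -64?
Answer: 83729/10 ≈ 8372.9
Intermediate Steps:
P(r) = (-64 + r)/(2*r) (P(r) = ((r - 64)/r)/2 = ((-64 + r)/r)/2 = (-64 + r)/(2*r))
8367 - P(c(8, 4)) = 8367 - (-64 + 5)/(2*5) = 8367 - (-59)/(2*5) = 8367 - 1*(-59/10) = 8367 + 59/10 = 83729/10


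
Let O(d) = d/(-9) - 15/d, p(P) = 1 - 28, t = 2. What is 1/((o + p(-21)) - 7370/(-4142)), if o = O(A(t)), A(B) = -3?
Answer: -6213/123560 ≈ -0.050283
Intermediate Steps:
p(P) = -27
O(d) = -15/d - d/9 (O(d) = d*(-⅑) - 15/d = -d/9 - 15/d = -15/d - d/9)
o = 16/3 (o = -15/(-3) - ⅑*(-3) = -15*(-⅓) + ⅓ = 5 + ⅓ = 16/3 ≈ 5.3333)
1/((o + p(-21)) - 7370/(-4142)) = 1/((16/3 - 27) - 7370/(-4142)) = 1/(-65/3 - 7370*(-1/4142)) = 1/(-65/3 + 3685/2071) = 1/(-123560/6213) = -6213/123560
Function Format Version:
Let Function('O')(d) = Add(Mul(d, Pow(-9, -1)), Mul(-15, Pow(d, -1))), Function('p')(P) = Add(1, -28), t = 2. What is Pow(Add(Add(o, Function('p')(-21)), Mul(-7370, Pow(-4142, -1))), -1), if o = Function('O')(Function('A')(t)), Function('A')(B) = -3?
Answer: Rational(-6213, 123560) ≈ -0.050283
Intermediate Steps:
Function('p')(P) = -27
Function('O')(d) = Add(Mul(-15, Pow(d, -1)), Mul(Rational(-1, 9), d)) (Function('O')(d) = Add(Mul(d, Rational(-1, 9)), Mul(-15, Pow(d, -1))) = Add(Mul(Rational(-1, 9), d), Mul(-15, Pow(d, -1))) = Add(Mul(-15, Pow(d, -1)), Mul(Rational(-1, 9), d)))
o = Rational(16, 3) (o = Add(Mul(-15, Pow(-3, -1)), Mul(Rational(-1, 9), -3)) = Add(Mul(-15, Rational(-1, 3)), Rational(1, 3)) = Add(5, Rational(1, 3)) = Rational(16, 3) ≈ 5.3333)
Pow(Add(Add(o, Function('p')(-21)), Mul(-7370, Pow(-4142, -1))), -1) = Pow(Add(Add(Rational(16, 3), -27), Mul(-7370, Pow(-4142, -1))), -1) = Pow(Add(Rational(-65, 3), Mul(-7370, Rational(-1, 4142))), -1) = Pow(Add(Rational(-65, 3), Rational(3685, 2071)), -1) = Pow(Rational(-123560, 6213), -1) = Rational(-6213, 123560)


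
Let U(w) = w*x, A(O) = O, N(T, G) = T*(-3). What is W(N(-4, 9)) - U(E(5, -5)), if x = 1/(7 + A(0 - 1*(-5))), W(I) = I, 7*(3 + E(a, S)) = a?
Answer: 256/21 ≈ 12.190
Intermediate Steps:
E(a, S) = -3 + a/7
N(T, G) = -3*T
x = 1/12 (x = 1/(7 + (0 - 1*(-5))) = 1/(7 + (0 + 5)) = 1/(7 + 5) = 1/12 ≈ 0.083333)
U(w) = w/12 (U(w) = w*(1/12) = w/12)
W(N(-4, 9)) - U(E(5, -5)) = -3*(-4) - (-3 + (⅐)*5)/12 = 12 - (-3 + 5/7)/12 = 12 - (-16)/(12*7) = 12 - 1*(-4/21) = 12 + 4/21 = 256/21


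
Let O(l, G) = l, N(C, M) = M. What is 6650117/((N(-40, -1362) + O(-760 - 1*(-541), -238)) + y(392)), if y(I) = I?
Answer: -6650117/1189 ≈ -5593.0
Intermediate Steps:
6650117/((N(-40, -1362) + O(-760 - 1*(-541), -238)) + y(392)) = 6650117/((-1362 + (-760 - 1*(-541))) + 392) = 6650117/((-1362 + (-760 + 541)) + 392) = 6650117/((-1362 - 219) + 392) = 6650117/(-1581 + 392) = 6650117/(-1189) = 6650117*(-1/1189) = -6650117/1189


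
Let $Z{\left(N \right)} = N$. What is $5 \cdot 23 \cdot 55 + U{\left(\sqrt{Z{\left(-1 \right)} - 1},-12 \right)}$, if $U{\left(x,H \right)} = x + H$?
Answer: $6313 + i \sqrt{2} \approx 6313.0 + 1.4142 i$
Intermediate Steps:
$U{\left(x,H \right)} = H + x$
$5 \cdot 23 \cdot 55 + U{\left(\sqrt{Z{\left(-1 \right)} - 1},-12 \right)} = 5 \cdot 23 \cdot 55 - \left(12 - \sqrt{-1 - 1}\right) = 115 \cdot 55 - \left(12 - \sqrt{-2}\right) = 6325 - \left(12 - i \sqrt{2}\right) = 6313 + i \sqrt{2}$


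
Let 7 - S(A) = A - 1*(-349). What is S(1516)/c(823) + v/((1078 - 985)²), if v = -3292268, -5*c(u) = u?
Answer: -2629187354/7118127 ≈ -369.37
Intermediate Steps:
S(A) = -342 - A (S(A) = 7 - (A - 1*(-349)) = 7 - (A + 349) = 7 - (349 + A) = 7 + (-349 - A) = -342 - A)
c(u) = -u/5
S(1516)/c(823) + v/((1078 - 985)²) = (-342 - 1*1516)/((-⅕*823)) - 3292268/(1078 - 985)² = (-342 - 1516)/(-823/5) - 3292268/(93²) = -1858*(-5/823) - 3292268/8649 = 9290/823 - 3292268*1/8649 = 9290/823 - 3292268/8649 = -2629187354/7118127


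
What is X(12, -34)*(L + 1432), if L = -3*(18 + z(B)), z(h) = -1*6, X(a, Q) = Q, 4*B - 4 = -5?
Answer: -47464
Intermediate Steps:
B = -¼ (B = 1 + (¼)*(-5) = 1 - 5/4 = -¼ ≈ -0.25000)
z(h) = -6
L = -36 (L = -3*(18 - 6) = -3*12 = -1*36 = -36)
X(12, -34)*(L + 1432) = -34*(-36 + 1432) = -34*1396 = -47464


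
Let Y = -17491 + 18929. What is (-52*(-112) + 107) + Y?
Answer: 7369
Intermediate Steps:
Y = 1438
(-52*(-112) + 107) + Y = (-52*(-112) + 107) + 1438 = (5824 + 107) + 1438 = 5931 + 1438 = 7369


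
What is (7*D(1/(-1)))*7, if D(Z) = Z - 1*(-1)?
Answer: 0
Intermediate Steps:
D(Z) = 1 + Z (D(Z) = Z + 1 = 1 + Z)
(7*D(1/(-1)))*7 = (7*(1 + 1/(-1)))*7 = (7*(1 + 1*(-1)))*7 = (7*(1 - 1))*7 = (7*0)*7 = 0*7 = 0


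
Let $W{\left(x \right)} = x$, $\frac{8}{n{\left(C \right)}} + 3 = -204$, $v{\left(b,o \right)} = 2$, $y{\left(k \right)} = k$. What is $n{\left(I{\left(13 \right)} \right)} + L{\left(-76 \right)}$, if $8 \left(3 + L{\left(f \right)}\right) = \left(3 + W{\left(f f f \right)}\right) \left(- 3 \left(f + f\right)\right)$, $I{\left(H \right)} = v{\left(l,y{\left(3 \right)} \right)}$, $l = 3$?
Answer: $- \frac{5179443056}{207} \approx -2.5021 \cdot 10^{7}$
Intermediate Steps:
$I{\left(H \right)} = 2$
$n{\left(C \right)} = - \frac{8}{207}$ ($n{\left(C \right)} = \frac{8}{-3 - 204} = \frac{8}{-207} = 8 \left(- \frac{1}{207}\right) = - \frac{8}{207}$)
$L{\left(f \right)} = -3 - \frac{3 f \left(3 + f^{3}\right)}{4}$ ($L{\left(f \right)} = -3 + \frac{\left(3 + f f f\right) \left(- 3 \left(f + f\right)\right)}{8} = -3 + \frac{\left(3 + f^{2} f\right) \left(- 3 \cdot 2 f\right)}{8} = -3 + \frac{\left(3 + f^{3}\right) \left(- 6 f\right)}{8} = -3 + \frac{\left(-6\right) f \left(3 + f^{3}\right)}{8} = -3 - \frac{3 f \left(3 + f^{3}\right)}{4}$)
$n{\left(I{\left(13 \right)} \right)} + L{\left(-76 \right)} = - \frac{8}{207} - \left(-168 + 25021632\right) = - \frac{8}{207} - 25021464 = - \frac{5179443056}{207}$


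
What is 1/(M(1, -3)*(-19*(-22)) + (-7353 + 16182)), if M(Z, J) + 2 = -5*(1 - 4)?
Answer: 1/14263 ≈ 7.0111e-5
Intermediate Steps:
M(Z, J) = 13 (M(Z, J) = -2 - 5*(1 - 4) = -2 - 5*(-3) = -2 + 15 = 13)
1/(M(1, -3)*(-19*(-22)) + (-7353 + 16182)) = 1/(13*(-19*(-22)) + (-7353 + 16182)) = 1/(13*418 + 8829) = 1/(5434 + 8829) = 1/14263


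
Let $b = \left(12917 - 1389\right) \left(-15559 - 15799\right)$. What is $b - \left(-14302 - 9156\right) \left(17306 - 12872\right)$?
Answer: $-257482252$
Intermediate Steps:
$b = -361495024$ ($b = 11528 \left(-31358\right) = -361495024$)
$b - \left(-14302 - 9156\right) \left(17306 - 12872\right) = -361495024 - \left(-14302 - 9156\right) \left(17306 - 12872\right) = -361495024 - \left(-23458\right) 4434 = -361495024 - -104012772 = -361495024 + 104012772 = -257482252$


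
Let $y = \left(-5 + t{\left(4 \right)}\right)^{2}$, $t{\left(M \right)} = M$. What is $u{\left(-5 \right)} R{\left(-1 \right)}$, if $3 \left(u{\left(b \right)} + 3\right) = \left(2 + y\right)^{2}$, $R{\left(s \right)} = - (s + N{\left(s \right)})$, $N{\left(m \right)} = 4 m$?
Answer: $0$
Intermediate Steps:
$y = 1$ ($y = \left(-5 + 4\right)^{2} = \left(-1\right)^{2} = 1$)
$R{\left(s \right)} = - 5 s$ ($R{\left(s \right)} = - (s + 4 s) = - 5 s$)
$u{\left(b \right)} = 0$ ($u{\left(b \right)} = -3 + \frac{\left(2 + 1\right)^{2}}{3} = -3 + \frac{3^{2}}{3} = -3 + \frac{1}{3} \cdot 9 = -3 + 3 = 0$)
$u{\left(-5 \right)} R{\left(-1 \right)} = 0 \left(\left(-5\right) \left(-1\right)\right) = 0 \cdot 5 = 0$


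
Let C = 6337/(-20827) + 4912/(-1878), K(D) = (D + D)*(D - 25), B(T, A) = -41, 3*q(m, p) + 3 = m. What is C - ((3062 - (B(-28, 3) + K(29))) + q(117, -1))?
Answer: -56947114232/19556553 ≈ -2911.9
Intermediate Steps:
q(m, p) = -1 + m/3
K(D) = 2*D*(-25 + D) (K(D) = (2*D)*(-25 + D) = 2*D*(-25 + D))
C = -57101555/19556553 (C = 6337*(-1/20827) + 4912*(-1/1878) = -6337/20827 - 2456/939 = -57101555/19556553 ≈ -2.9198)
C - ((3062 - (B(-28, 3) + K(29))) + q(117, -1)) = -57101555/19556553 - ((3062 - (-41 + 2*29*(-25 + 29))) + (-1 + (1/3)*117)) = -57101555/19556553 - ((3062 - (-41 + 2*29*4)) + (-1 + 39)) = -57101555/19556553 - ((3062 - (-41 + 232)) + 38) = -57101555/19556553 - ((3062 - 1*191) + 38) = -57101555/19556553 - ((3062 - 191) + 38) = -57101555/19556553 - (2871 + 38) = -57101555/19556553 - 1*2909 = -57101555/19556553 - 2909 = -56947114232/19556553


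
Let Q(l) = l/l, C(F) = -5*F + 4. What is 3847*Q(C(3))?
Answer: 3847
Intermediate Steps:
C(F) = 4 - 5*F
Q(l) = 1
3847*Q(C(3)) = 3847*1 = 3847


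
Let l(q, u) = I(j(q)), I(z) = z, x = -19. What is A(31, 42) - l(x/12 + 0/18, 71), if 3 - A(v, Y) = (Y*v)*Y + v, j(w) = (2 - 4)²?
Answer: -54716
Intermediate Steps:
j(w) = 4 (j(w) = (-2)² = 4)
A(v, Y) = 3 - v - v*Y² (A(v, Y) = 3 - ((Y*v)*Y + v) = 3 - (v*Y² + v) = 3 - (v + v*Y²) = 3 + (-v - v*Y²) = 3 - v - v*Y²)
l(q, u) = 4
A(31, 42) - l(x/12 + 0/18, 71) = (3 - 1*31 - 1*31*42²) - 1*4 = (3 - 31 - 1*31*1764) - 4 = (3 - 31 - 54684) - 4 = -54712 - 4 = -54716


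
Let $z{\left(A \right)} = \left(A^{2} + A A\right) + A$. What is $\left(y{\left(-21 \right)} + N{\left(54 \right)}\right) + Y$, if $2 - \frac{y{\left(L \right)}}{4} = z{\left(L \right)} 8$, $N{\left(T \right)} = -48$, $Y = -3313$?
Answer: $-30905$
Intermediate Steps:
$z{\left(A \right)} = A + 2 A^{2}$ ($z{\left(A \right)} = \left(A^{2} + A^{2}\right) + A = 2 A^{2} + A = A + 2 A^{2}$)
$y{\left(L \right)} = 8 - 32 L \left(1 + 2 L\right)$ ($y{\left(L \right)} = 8 - 4 L \left(1 + 2 L\right) 8 = 8 - 4 \cdot 8 L \left(1 + 2 L\right) = 8 - 32 L \left(1 + 2 L\right)$)
$\left(y{\left(-21 \right)} + N{\left(54 \right)}\right) + Y = \left(\left(8 - 64 \left(-21\right)^{2} - -672\right) - 48\right) - 3313 = \left(\left(8 - 28224 + 672\right) - 48\right) - 3313 = \left(-27544 - 48\right) - 3313 = -27592 - 3313 = -30905$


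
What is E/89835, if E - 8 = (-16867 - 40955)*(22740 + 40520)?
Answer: -3657819712/89835 ≈ -40717.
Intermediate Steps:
E = -3657819712 (E = 8 + (-16867 - 40955)*(22740 + 40520) = 8 - 57822*63260 = 8 - 3657819720 = -3657819712)
E/89835 = -3657819712/89835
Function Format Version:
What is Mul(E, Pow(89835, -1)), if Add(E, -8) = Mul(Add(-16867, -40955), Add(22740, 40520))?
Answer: Rational(-3657819712, 89835) ≈ -40717.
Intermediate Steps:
E = -3657819712 (E = Add(8, Mul(Add(-16867, -40955), Add(22740, 40520))) = Add(8, Mul(-57822, 63260)) = Add(8, -3657819720) = -3657819712)
Mul(E, Pow(89835, -1)) = Mul(-3657819712, Pow(89835, -1)) = Mul(-3657819712, Rational(1, 89835)) = Rational(-3657819712, 89835)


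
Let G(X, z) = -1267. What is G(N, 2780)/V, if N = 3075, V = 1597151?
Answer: -1267/1597151 ≈ -0.00079329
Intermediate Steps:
G(N, 2780)/V = -1267/1597151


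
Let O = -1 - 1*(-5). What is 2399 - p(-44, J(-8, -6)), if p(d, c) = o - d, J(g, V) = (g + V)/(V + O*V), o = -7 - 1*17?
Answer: 2379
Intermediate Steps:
O = 4 (O = -1 + 5 = 4)
o = -24 (o = -7 - 17 = -24)
J(g, V) = (V + g)/(5*V) (J(g, V) = (g + V)/(V + 4*V) = (V + g)/((5*V)) = (V + g)*(1/(5*V)) = (V + g)/(5*V))
p(d, c) = -24 - d
2399 - p(-44, J(-8, -6)) = 2399 - (-24 - 1*(-44)) = 2399 - (-24 + 44) = 2399 - 1*20 = 2399 - 20 = 2379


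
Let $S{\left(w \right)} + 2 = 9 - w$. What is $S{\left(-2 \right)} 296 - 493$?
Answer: $2171$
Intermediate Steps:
$S{\left(w \right)} = 7 - w$ ($S{\left(w \right)} = -2 - \left(-9 + w\right) = 7 - w$)
$S{\left(-2 \right)} 296 - 493 = \left(7 - -2\right) 296 - 493 = \left(7 + 2\right) 296 - 493 = 9 \cdot 296 - 493 = 2664 - 493 = 2171$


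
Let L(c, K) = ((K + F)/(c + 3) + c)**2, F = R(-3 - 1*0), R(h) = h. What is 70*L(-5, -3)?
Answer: 280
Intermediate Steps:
F = -3 (F = -3 - 1*0 = -3 + 0 = -3)
L(c, K) = (c + (-3 + K)/(3 + c))**2 (L(c, K) = ((K - 3)/(c + 3) + c)**2 = ((-3 + K)/(3 + c) + c)**2 = (c + (-3 + K)/(3 + c))**2)
70*L(-5, -3) = 70*((-3 - 3 + (-5)**2 + 3*(-5))**2/(3 - 5)**2) = 70*((-3 - 3 + 25 - 15)**2/(-2)**2) = 70*((1/4)*4**2) = 70*((1/4)*16) = 70*4 = 280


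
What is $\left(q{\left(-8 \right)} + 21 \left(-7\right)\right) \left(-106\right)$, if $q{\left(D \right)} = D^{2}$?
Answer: $8798$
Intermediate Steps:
$\left(q{\left(-8 \right)} + 21 \left(-7\right)\right) \left(-106\right) = \left(\left(-8\right)^{2} + 21 \left(-7\right)\right) \left(-106\right) = \left(64 - 147\right) \left(-106\right) = \left(-83\right) \left(-106\right) = 8798$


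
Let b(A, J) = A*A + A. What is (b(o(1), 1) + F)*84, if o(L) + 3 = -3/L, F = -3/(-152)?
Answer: 95823/38 ≈ 2521.7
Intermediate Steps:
F = 3/152 (F = -3*(-1/152) = 3/152 ≈ 0.019737)
o(L) = -3 - 3/L
b(A, J) = A + A² (b(A, J) = A² + A = A + A²)
(b(o(1), 1) + F)*84 = ((-3 - 3/1)*(1 + (-3 - 3/1)) + 3/152)*84 = ((-3 - 3*1)*(1 + (-3 - 3*1)) + 3/152)*84 = ((-3 - 3)*(1 + (-3 - 3)) + 3/152)*84 = (-6*(1 - 6) + 3/152)*84 = (-6*(-5) + 3/152)*84 = (30 + 3/152)*84 = (4563/152)*84 = 95823/38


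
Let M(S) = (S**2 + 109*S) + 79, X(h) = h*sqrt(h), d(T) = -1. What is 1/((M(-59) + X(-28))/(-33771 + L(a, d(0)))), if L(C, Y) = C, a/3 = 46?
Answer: 96560343/8264593 - 1883448*I*sqrt(7)/8264593 ≈ 11.684 - 0.60295*I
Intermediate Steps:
a = 138 (a = 3*46 = 138)
X(h) = h**(3/2)
M(S) = 79 + S**2 + 109*S
1/((M(-59) + X(-28))/(-33771 + L(a, d(0)))) = 1/(((79 + (-59)**2 + 109*(-59)) + (-28)**(3/2))/(-33771 + 138)) = 1/(((79 + 3481 - 6431) - 56*I*sqrt(7))/(-33633)) = 1/((-2871 - 56*I*sqrt(7))*(-1/33633)) = 1/(319/3737 + 56*I*sqrt(7)/33633)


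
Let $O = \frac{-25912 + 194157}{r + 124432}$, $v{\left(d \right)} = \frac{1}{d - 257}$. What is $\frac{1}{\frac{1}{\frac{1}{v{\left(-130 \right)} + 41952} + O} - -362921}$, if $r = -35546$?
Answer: $\frac{390223305931}{141620438569185705} \approx 2.7554 \cdot 10^{-6}$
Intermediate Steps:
$v{\left(d \right)} = \frac{1}{-257 + d}$
$O = \frac{24035}{12698}$ ($O = \frac{-25912 + 194157}{-35546 + 124432} = \frac{168245}{88886} = 168245 \cdot \frac{1}{88886} = \frac{24035}{12698} \approx 1.8928$)
$\frac{1}{\frac{1}{\frac{1}{v{\left(-130 \right)} + 41952} + O} - -362921} = \frac{1}{\frac{1}{\frac{1}{\frac{1}{-257 - 130} + 41952} + \frac{24035}{12698}} - -362921} = \frac{1}{\frac{1}{\frac{1}{\frac{1}{-387} + 41952} + \frac{24035}{12698}} + 362921} = \frac{1}{\frac{1}{\frac{1}{- \frac{1}{387} + 41952} + \frac{24035}{12698}} + 362921} = \frac{1}{\frac{1}{\frac{1}{\frac{16235423}{387}} + \frac{24035}{12698}} + 362921} = \frac{1}{\frac{1}{\frac{387}{16235423} + \frac{24035}{12698}} + 362921} = \frac{1}{\frac{1}{\frac{390223305931}{206157401254}} + 362921} = \frac{1}{\frac{206157401254}{390223305931} + 362921} = \frac{1}{\frac{141620438569185705}{390223305931}} = \frac{390223305931}{141620438569185705}$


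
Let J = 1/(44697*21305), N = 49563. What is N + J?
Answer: 47197337441356/952269585 ≈ 49563.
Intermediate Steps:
J = 1/952269585 (J = (1/44697)*(1/21305) = 1/952269585 ≈ 1.0501e-9)
N + J = 49563 + 1/952269585 = 47197337441356/952269585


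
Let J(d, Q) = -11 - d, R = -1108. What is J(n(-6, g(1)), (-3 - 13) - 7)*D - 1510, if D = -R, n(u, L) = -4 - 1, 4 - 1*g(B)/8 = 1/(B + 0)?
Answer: -8158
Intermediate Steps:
g(B) = 32 - 8/B (g(B) = 32 - 8/(B + 0) = 32 - 8/B)
n(u, L) = -5
D = 1108 (D = -1*(-1108) = 1108)
J(n(-6, g(1)), (-3 - 13) - 7)*D - 1510 = (-11 - 1*(-5))*1108 - 1510 = (-11 + 5)*1108 - 1510 = -6*1108 - 1510 = -6648 - 1510 = -8158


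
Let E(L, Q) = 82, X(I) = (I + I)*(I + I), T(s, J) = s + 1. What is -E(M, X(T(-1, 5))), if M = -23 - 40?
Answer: -82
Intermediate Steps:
T(s, J) = 1 + s
X(I) = 4*I² (X(I) = (2*I)*(2*I) = 4*I²)
M = -63
-E(M, X(T(-1, 5))) = -1*82 = -82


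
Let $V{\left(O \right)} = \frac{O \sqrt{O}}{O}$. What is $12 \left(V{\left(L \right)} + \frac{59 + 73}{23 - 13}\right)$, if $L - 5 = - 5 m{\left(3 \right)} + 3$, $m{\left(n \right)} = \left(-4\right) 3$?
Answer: $\frac{792}{5} + 24 \sqrt{17} \approx 257.35$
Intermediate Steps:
$m{\left(n \right)} = -12$
$L = 68$ ($L = 5 + \left(\left(-5\right) \left(-12\right) + 3\right) = 5 + \left(60 + 3\right) = 5 + 63 = 68$)
$V{\left(O \right)} = \sqrt{O}$ ($V{\left(O \right)} = \frac{O^{\frac{3}{2}}}{O} = \sqrt{O}$)
$12 \left(V{\left(L \right)} + \frac{59 + 73}{23 - 13}\right) = 12 \left(\sqrt{68} + \frac{59 + 73}{23 - 13}\right) = 12 \left(2 \sqrt{17} + \frac{132}{10}\right) = 12 \left(2 \sqrt{17} + 132 \cdot \frac{1}{10}\right) = 12 \left(2 \sqrt{17} + \frac{66}{5}\right) = 12 \left(\frac{66}{5} + 2 \sqrt{17}\right) = \frac{792}{5} + 24 \sqrt{17}$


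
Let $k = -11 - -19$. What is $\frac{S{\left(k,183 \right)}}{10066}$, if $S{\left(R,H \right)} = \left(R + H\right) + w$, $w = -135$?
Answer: $\frac{4}{719} \approx 0.0055633$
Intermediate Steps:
$k = 8$ ($k = -11 + 19 = 8$)
$S{\left(R,H \right)} = -135 + H + R$ ($S{\left(R,H \right)} = \left(R + H\right) - 135 = \left(H + R\right) - 135 = -135 + H + R$)
$\frac{S{\left(k,183 \right)}}{10066} = \frac{-135 + 183 + 8}{10066} = 56 \cdot \frac{1}{10066} = \frac{4}{719}$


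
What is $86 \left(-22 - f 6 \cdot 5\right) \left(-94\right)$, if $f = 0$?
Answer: $177848$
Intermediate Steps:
$86 \left(-22 - f 6 \cdot 5\right) \left(-94\right) = 86 \left(-22 - 0 \cdot 6 \cdot 5\right) \left(-94\right) = 86 \left(-22 - 0 \cdot 5\right) \left(-94\right) = 86 \left(-22 - 0\right) \left(-94\right) = 86 \left(-22 + 0\right) \left(-94\right) = 86 \left(-22\right) \left(-94\right) = \left(-1892\right) \left(-94\right) = 177848$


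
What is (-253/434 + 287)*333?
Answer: 41393565/434 ≈ 95377.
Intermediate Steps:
(-253/434 + 287)*333 = (124305/434)*333 = 41393565/434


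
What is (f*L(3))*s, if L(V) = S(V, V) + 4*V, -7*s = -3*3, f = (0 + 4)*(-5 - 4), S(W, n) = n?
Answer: -4860/7 ≈ -694.29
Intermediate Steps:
f = -36 (f = 4*(-9) = -36)
s = 9/7 (s = -(-3)*3/7 = -⅐*(-9) = 9/7 ≈ 1.2857)
L(V) = 5*V (L(V) = V + 4*V = 5*V)
(f*L(3))*s = -180*3*(9/7) = -36*15*(9/7) = -540*9/7 = -4860/7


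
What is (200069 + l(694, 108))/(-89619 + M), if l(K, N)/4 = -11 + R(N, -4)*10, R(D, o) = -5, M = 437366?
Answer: 199825/347747 ≈ 0.57463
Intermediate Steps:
l(K, N) = -244 (l(K, N) = 4*(-11 - 5*10) = 4*(-11 - 50) = 4*(-61) = -244)
(200069 + l(694, 108))/(-89619 + M) = (200069 - 244)/(-89619 + 437366) = 199825/347747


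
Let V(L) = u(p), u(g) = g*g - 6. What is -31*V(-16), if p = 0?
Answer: 186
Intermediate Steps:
u(g) = -6 + g**2 (u(g) = g**2 - 6 = -6 + g**2)
V(L) = -6 (V(L) = -6 + 0**2 = -6 + 0 = -6)
-31*V(-16) = -31*(-6) = 186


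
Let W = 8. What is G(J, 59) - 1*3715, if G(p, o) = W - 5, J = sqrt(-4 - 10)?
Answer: -3712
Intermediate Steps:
J = I*sqrt(14) (J = sqrt(-14) = I*sqrt(14) ≈ 3.7417*I)
G(p, o) = 3 (G(p, o) = 8 - 5 = 3)
G(J, 59) - 1*3715 = 3 - 1*3715 = 3 - 3715 = -3712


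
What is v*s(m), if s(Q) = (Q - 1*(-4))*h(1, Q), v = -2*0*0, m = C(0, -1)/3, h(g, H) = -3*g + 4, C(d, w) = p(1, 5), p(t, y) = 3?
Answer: 0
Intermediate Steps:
C(d, w) = 3
h(g, H) = 4 - 3*g
m = 1 (m = 3/3 = 3*(⅓) = 1)
v = 0 (v = 0*0 = 0)
s(Q) = 4 + Q (s(Q) = (Q - 1*(-4))*(4 - 3*1) = (Q + 4)*(4 - 3) = (4 + Q)*1 = 4 + Q)
v*s(m) = 0*(4 + 1) = 0*5 = 0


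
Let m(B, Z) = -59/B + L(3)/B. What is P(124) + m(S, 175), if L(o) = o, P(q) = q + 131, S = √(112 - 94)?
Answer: 255 - 28*√2/3 ≈ 241.80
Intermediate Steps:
S = 3*√2 (S = √18 = 3*√2 ≈ 4.2426)
P(q) = 131 + q
m(B, Z) = -56/B (m(B, Z) = -59/B + 3/B = -56/B)
P(124) + m(S, 175) = (131 + 124) - 56*√2/6 = 255 - 28*√2/3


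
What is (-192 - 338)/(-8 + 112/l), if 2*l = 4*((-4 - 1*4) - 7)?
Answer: 3975/88 ≈ 45.170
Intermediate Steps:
l = -30 (l = (4*((-4 - 1*4) - 7))/2 = (4*((-4 - 4) - 7))/2 = (4*(-8 - 7))/2 = (4*(-15))/2 = (½)*(-60) = -30)
(-192 - 338)/(-8 + 112/l) = (-192 - 338)/(-8 + 112/(-30)) = -530/(-8 + 112*(-1/30)) = -530/(-8 - 56/15) = -530/(-176/15) = -530*(-15/176) = 3975/88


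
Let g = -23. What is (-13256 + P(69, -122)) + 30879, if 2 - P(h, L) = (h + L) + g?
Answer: 17701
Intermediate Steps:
P(h, L) = 25 - L - h (P(h, L) = 2 - ((h + L) - 23) = 2 - ((L + h) - 23) = 2 - (-23 + L + h) = 2 + (23 - L - h) = 25 - L - h)
(-13256 + P(69, -122)) + 30879 = (-13256 + (25 - 1*(-122) - 1*69)) + 30879 = (-13256 + (25 + 122 - 69)) + 30879 = (-13256 + 78) + 30879 = -13178 + 30879 = 17701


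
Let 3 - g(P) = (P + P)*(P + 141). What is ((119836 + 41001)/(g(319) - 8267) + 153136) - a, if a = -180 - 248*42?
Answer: 49404987771/301744 ≈ 1.6373e+5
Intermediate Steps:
g(P) = 3 - 2*P*(141 + P) (g(P) = 3 - (P + P)*(P + 141) = 3 - 2*P*(141 + P))
a = -10596 (a = -180 - 10416 = -10596)
((119836 + 41001)/(g(319) - 8267) + 153136) - a = ((119836 + 41001)/((3 - 282*319 - 2*319**2) - 8267) + 153136) - 1*(-10596) = (160837/((3 - 89958 - 2*101761) - 8267) + 153136) + 10596 = (160837/((3 - 89958 - 203522) - 8267) + 153136) + 10596 = (160837/(-293477 - 8267) + 153136) + 10596 = (160837/(-301744) + 153136) + 10596 = (160837*(-1/301744) + 153136) + 10596 = (-160837/301744 + 153136) + 10596 = 46207708347/301744 + 10596 = 49404987771/301744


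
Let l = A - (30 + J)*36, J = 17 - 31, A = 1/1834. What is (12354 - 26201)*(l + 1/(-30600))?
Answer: 223804364332999/28060200 ≈ 7.9759e+6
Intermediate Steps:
A = 1/1834 ≈ 0.00054526
J = -14
l = -1056383/1834 (l = 1/1834 - (30 - 14)*36 = 1/1834 - 16*36 = 1/1834 - 1*576 = 1/1834 - 576 = -1056383/1834 ≈ -576.00)
(12354 - 26201)*(l + 1/(-30600)) = (12354 - 26201)*(-1056383/1834 + 1/(-30600)) = -13847*(-1056383/1834 - 1/30600) = -13847*(-16162660817/28060200) = 223804364332999/28060200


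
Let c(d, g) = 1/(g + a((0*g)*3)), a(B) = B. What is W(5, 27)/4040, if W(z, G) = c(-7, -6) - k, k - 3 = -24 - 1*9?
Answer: 179/24240 ≈ 0.0073845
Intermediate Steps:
c(d, g) = 1/g (c(d, g) = 1/(g + (0*g)*3) = 1/(g + 0*3) = 1/(g + 0) = 1/g)
k = -30 (k = 3 + (-24 - 1*9) = 3 + (-24 - 9) = 3 - 33 = -30)
W(z, G) = 179/6 (W(z, G) = 1/(-6) - 1*(-30) = -⅙ + 30 = 179/6)
W(5, 27)/4040 = (179/6)/4040 = (179/6)*(1/4040) = 179/24240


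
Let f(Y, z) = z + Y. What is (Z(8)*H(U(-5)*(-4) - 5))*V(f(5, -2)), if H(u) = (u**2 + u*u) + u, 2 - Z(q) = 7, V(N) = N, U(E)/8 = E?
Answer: -723075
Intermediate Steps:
f(Y, z) = Y + z
U(E) = 8*E
Z(q) = -5 (Z(q) = 2 - 1*7 = 2 - 7 = -5)
H(u) = u + 2*u**2 (H(u) = (u**2 + u**2) + u = 2*u**2 + u = u + 2*u**2)
(Z(8)*H(U(-5)*(-4) - 5))*V(f(5, -2)) = (-5*((8*(-5))*(-4) - 5)*(1 + 2*((8*(-5))*(-4) - 5)))*(5 - 2) = -5*(-40*(-4) - 5)*(1 + 2*(-40*(-4) - 5))*3 = -5*(160 - 5)*(1 + 2*(160 - 5))*3 = -775*(1 + 2*155)*3 = -775*(1 + 310)*3 = -775*311*3 = -5*48205*3 = -241025*3 = -723075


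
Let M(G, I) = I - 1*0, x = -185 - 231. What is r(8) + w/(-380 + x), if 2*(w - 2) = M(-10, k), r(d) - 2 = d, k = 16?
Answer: 3975/398 ≈ 9.9874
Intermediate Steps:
x = -416
r(d) = 2 + d
M(G, I) = I (M(G, I) = I + 0 = I)
w = 10 (w = 2 + (1/2)*16 = 2 + 8 = 10)
r(8) + w/(-380 + x) = (2 + 8) + 10/(-380 - 416) = 10 + 10/(-796) = 10 + 10*(-1/796) = 10 - 5/398 = 3975/398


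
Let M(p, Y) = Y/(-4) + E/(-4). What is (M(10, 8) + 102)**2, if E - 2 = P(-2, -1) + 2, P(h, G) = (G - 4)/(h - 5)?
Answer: 7656289/784 ≈ 9765.7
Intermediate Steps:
P(h, G) = (-4 + G)/(-5 + h)
E = 33/7 (E = 2 + ((-4 - 1)/(-5 - 2) + 2) = 2 + (-5/(-7) + 2) = 2 + (-1/7*(-5) + 2) = 2 + (5/7 + 2) = 2 + 19/7 = 33/7 ≈ 4.7143)
M(p, Y) = -33/28 - Y/4 (M(p, Y) = Y/(-4) + (33/7)/(-4) = Y*(-1/4) + (33/7)*(-1/4) = -Y/4 - 33/28 = -33/28 - Y/4)
(M(10, 8) + 102)**2 = ((-33/28 - 1/4*8) + 102)**2 = ((-33/28 - 2) + 102)**2 = (-89/28 + 102)**2 = (2767/28)**2 = 7656289/784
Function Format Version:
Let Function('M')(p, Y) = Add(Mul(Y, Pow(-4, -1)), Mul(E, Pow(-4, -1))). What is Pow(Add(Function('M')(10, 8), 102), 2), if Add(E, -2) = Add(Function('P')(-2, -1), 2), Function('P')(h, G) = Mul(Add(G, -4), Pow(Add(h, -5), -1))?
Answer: Rational(7656289, 784) ≈ 9765.7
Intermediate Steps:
Function('P')(h, G) = Mul(Pow(Add(-5, h), -1), Add(-4, G)) (Function('P')(h, G) = Mul(Add(-4, G), Pow(Add(-5, h), -1)) = Mul(Pow(Add(-5, h), -1), Add(-4, G)))
E = Rational(33, 7) (E = Add(2, Add(Mul(Pow(Add(-5, -2), -1), Add(-4, -1)), 2)) = Add(2, Add(Mul(Pow(-7, -1), -5), 2)) = Add(2, Add(Mul(Rational(-1, 7), -5), 2)) = Add(2, Add(Rational(5, 7), 2)) = Add(2, Rational(19, 7)) = Rational(33, 7) ≈ 4.7143)
Function('M')(p, Y) = Add(Rational(-33, 28), Mul(Rational(-1, 4), Y)) (Function('M')(p, Y) = Add(Mul(Y, Pow(-4, -1)), Mul(Rational(33, 7), Pow(-4, -1))) = Add(Mul(Y, Rational(-1, 4)), Mul(Rational(33, 7), Rational(-1, 4))) = Add(Mul(Rational(-1, 4), Y), Rational(-33, 28)) = Add(Rational(-33, 28), Mul(Rational(-1, 4), Y)))
Pow(Add(Function('M')(10, 8), 102), 2) = Pow(Add(Add(Rational(-33, 28), Mul(Rational(-1, 4), 8)), 102), 2) = Pow(Add(Add(Rational(-33, 28), -2), 102), 2) = Pow(Add(Rational(-89, 28), 102), 2) = Pow(Rational(2767, 28), 2) = Rational(7656289, 784)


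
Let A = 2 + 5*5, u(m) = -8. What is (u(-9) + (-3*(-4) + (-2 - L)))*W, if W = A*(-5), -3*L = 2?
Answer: -360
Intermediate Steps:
L = -2/3 (L = -1/3*2 = -2/3 ≈ -0.66667)
A = 27 (A = 2 + 25 = 27)
W = -135 (W = 27*(-5) = -135)
(u(-9) + (-3*(-4) + (-2 - L)))*W = (-8 + (-3*(-4) + (-2 - 1*(-2/3))))*(-135) = (-8 + (12 + (-2 + 2/3)))*(-135) = (-8 + (12 - 4/3))*(-135) = (-8 + 32/3)*(-135) = (8/3)*(-135) = -360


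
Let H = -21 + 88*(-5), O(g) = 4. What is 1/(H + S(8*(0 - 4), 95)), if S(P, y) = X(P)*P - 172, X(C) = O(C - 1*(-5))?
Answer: -1/761 ≈ -0.0013141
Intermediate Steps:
X(C) = 4
H = -461 (H = -21 - 440 = -461)
S(P, y) = -172 + 4*P (S(P, y) = 4*P - 172 = -172 + 4*P)
1/(H + S(8*(0 - 4), 95)) = 1/(-461 + (-172 + 4*(8*(0 - 4)))) = 1/(-461 + (-172 + 4*(8*(-4)))) = 1/(-461 + (-172 + 4*(-32))) = 1/(-461 + (-172 - 128)) = 1/(-461 - 300) = 1/(-761) = -1/761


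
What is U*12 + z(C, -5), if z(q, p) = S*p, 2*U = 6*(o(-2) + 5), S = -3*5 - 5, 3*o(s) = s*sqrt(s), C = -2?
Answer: 280 - 24*I*sqrt(2) ≈ 280.0 - 33.941*I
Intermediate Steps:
o(s) = s**(3/2)/3 (o(s) = (s*sqrt(s))/3 = s**(3/2)/3)
S = -20 (S = -15 - 5 = -20)
U = 15 - 2*I*sqrt(2) (U = (6*((-2)**(3/2)/3 + 5))/2 = (6*((-2*I*sqrt(2))/3 + 5))/2 = (6*(-2*I*sqrt(2)/3 + 5))/2 = (6*(5 - 2*I*sqrt(2)/3))/2 = (30 - 4*I*sqrt(2))/2 = 15 - 2*I*sqrt(2) ≈ 15.0 - 2.8284*I)
z(q, p) = -20*p
U*12 + z(C, -5) = (15 - 2*I*sqrt(2))*12 - 20*(-5) = (180 - 24*I*sqrt(2)) + 100 = 280 - 24*I*sqrt(2)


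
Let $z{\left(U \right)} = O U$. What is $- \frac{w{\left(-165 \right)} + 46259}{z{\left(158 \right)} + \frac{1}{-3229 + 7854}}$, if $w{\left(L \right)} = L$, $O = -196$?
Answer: $\frac{213184750}{143226999} \approx 1.4884$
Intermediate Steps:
$z{\left(U \right)} = - 196 U$
$- \frac{w{\left(-165 \right)} + 46259}{z{\left(158 \right)} + \frac{1}{-3229 + 7854}} = - \frac{-165 + 46259}{\left(-196\right) 158 + \frac{1}{-3229 + 7854}} = - \frac{46094}{-30968 + \frac{1}{4625}} = - \frac{46094}{- \frac{143226999}{4625}} = - \frac{46094 \left(-4625\right)}{143226999} = \left(-1\right) \left(- \frac{213184750}{143226999}\right) = \frac{213184750}{143226999}$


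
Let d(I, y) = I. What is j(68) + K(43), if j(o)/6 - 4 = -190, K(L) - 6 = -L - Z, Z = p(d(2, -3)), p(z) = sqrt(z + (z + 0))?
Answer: -1155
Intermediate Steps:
p(z) = sqrt(2)*sqrt(z) (p(z) = sqrt(z + z) = sqrt(2*z) = sqrt(2)*sqrt(z))
Z = 2 (Z = sqrt(2)*sqrt(2) = 2)
K(L) = 4 - L (K(L) = 6 + (-L - 1*2) = 6 + (-L - 2) = 6 + (-2 - L) = 4 - L)
j(o) = -1116 (j(o) = 24 + 6*(-190) = 24 - 1140 = -1116)
j(68) + K(43) = -1116 + (4 - 1*43) = -1116 + (4 - 43) = -1116 - 39 = -1155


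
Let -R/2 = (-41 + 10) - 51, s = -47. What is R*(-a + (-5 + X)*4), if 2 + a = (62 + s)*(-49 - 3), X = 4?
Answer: 127592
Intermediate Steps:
R = 164 (R = -2*((-41 + 10) - 51) = -2*(-31 - 51) = -2*(-82) = 164)
a = -782 (a = -2 + (62 - 47)*(-49 - 3) = -2 + 15*(-52) = -2 - 780 = -782)
R*(-a + (-5 + X)*4) = 164*(-1*(-782) + (-5 + 4)*4) = 164*(782 - 1*4) = 164*(782 - 4) = 164*778 = 127592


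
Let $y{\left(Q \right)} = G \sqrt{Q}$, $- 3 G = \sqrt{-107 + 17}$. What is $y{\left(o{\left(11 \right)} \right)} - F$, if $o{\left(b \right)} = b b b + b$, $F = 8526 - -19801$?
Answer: $-28327 - 2 i \sqrt{3355} \approx -28327.0 - 115.84 i$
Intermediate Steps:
$F = 28327$ ($F = 8526 + 19801 = 28327$)
$o{\left(b \right)} = b + b^{3}$ ($o{\left(b \right)} = b^{2} b + b = b^{3} + b = b + b^{3}$)
$G = - i \sqrt{10}$ ($G = - \frac{\sqrt{-107 + 17}}{3} = - \frac{\sqrt{-90}}{3} = - \frac{3 i \sqrt{10}}{3} = - i \sqrt{10} \approx - 3.1623 i$)
$y{\left(Q \right)} = - i \sqrt{10} \sqrt{Q}$
$y{\left(o{\left(11 \right)} \right)} - F = - i \sqrt{10} \sqrt{11 + 11^{3}} - 28327 = - i \sqrt{10} \sqrt{11 + 1331} - 28327 = - i \sqrt{10} \sqrt{1342} - 28327 = - 2 i \sqrt{3355} - 28327 = -28327 - 2 i \sqrt{3355}$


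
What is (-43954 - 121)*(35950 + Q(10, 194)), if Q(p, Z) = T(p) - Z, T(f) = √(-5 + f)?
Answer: -1575945700 - 44075*√5 ≈ -1.5760e+9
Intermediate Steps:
Q(p, Z) = √(-5 + p) - Z
(-43954 - 121)*(35950 + Q(10, 194)) = (-43954 - 121)*(35950 + (√(-5 + 10) - 1*194)) = -44075*(35950 + (√5 - 194)) = -44075*(35950 + (-194 + √5)) = -44075*(35756 + √5) = -1575945700 - 44075*√5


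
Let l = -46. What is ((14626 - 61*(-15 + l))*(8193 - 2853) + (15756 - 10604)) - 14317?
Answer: 97963815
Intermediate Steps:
((14626 - 61*(-15 + l))*(8193 - 2853) + (15756 - 10604)) - 14317 = ((14626 - 61*(-15 - 46))*(8193 - 2853) + (15756 - 10604)) - 14317 = ((14626 - 61*(-61))*5340 + 5152) - 14317 = ((14626 + 3721)*5340 + 5152) - 14317 = (18347*5340 + 5152) - 14317 = (97972980 + 5152) - 14317 = 97978132 - 14317 = 97963815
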